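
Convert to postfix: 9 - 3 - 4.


Left to right (same or higher precedence on left)
Postfix: 9 3 - 4 -


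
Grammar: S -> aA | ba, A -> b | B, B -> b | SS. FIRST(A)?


Per alternative of A: FIRST(b) = {b}; FIRST(B) = {a, b}
FIRST(A) = {a, b}


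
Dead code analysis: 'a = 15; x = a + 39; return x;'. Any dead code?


a is read by x's definition; x is returned
No dead code


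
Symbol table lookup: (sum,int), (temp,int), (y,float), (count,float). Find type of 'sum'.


Lookup 'sum' → type int


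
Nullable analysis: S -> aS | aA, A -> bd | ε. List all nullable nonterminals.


A nonterminal is nullable iff some alternative derives ε (directly, or every symbol in it is nullable)
Nullable: {A}


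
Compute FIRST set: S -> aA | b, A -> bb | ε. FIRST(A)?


Per alternative of A: FIRST(bb) = {b}; FIRST(ε) = {ε}
FIRST(A) = {b, ε}


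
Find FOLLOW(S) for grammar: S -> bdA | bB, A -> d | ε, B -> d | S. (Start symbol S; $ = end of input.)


$ ∈ FOLLOW(S). For each A -> αBβ: add FIRST(β)\{ε} to FOLLOW(B); if β nullable, add FOLLOW(A).
FOLLOW(S) = {$}


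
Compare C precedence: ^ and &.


'&' is bitwise AND (level 5); '^' is bitwise XOR (level 4)
Higher level binds tighter
'&' has higher precedence than '^'


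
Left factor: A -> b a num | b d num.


Common prefix: 'b'
Factored: A -> b A', A' -> a num | d num


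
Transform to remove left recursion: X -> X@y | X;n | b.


Left-recursive alternatives: X@y, X;n; non-recursive: b
Introduce X': X -> bX', X' -> @yX' | ;nX' | ε


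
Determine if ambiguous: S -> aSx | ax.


balanced a^n…x^n: each string has a unique parse
Unambiguous


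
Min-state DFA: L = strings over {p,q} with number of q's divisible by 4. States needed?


Track (count of q) mod 4: states 0..3, accept at 0
Minimal DFA: 4 states


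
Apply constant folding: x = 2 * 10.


2 * 10 = 20 at compile time
Optimized: x = 20


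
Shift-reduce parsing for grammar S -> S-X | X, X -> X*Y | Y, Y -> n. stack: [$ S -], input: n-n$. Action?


no handle ('S-' is not any RHS); shift 'n'
Action: shift


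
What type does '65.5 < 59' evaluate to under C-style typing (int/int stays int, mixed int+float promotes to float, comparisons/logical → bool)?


Operand types: float < int
Rule: comparison yields bool
Result type: bool


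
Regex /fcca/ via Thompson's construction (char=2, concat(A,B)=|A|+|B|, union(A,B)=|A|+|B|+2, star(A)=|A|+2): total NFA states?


Syntax tree has 4 char leaf(s), 0 union(s), 0 star(s)
chars contribute 4×2 = 8; each union adds +2; each star adds +2
Total: 8 + 0 + 0 = 8 states


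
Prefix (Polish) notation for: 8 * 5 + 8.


left-to-right (same/higher precedence on left): tree is (+ (* 8 5) 8)
Prefix: + * 8 5 8


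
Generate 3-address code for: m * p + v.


Break into single-operator statements:
t1 = m * p
t2 = t1 + v


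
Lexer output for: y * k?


Scan left to right, longest-match per lexeme
Tokens: ID(y), OP(*), ID(k)


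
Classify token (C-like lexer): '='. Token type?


Pattern: operator symbol
Type: OPERATOR


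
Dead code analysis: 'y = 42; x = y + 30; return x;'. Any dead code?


y is read by x's definition; x is returned
No dead code


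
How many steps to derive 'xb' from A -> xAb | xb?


Derivation: A => xb
Steps: 1


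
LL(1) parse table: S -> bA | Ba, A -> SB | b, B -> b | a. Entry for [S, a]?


For [S, a]: 'a' ∈ FIRST(Ba)
Entry: S -> Ba


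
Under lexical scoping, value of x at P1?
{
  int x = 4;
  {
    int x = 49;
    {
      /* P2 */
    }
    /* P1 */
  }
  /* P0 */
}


x declared in the same block as P1
x = 49


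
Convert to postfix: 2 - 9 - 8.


Left to right (same or higher precedence on left)
Postfix: 2 9 - 8 -


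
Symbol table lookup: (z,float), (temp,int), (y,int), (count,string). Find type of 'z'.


Lookup 'z' → type float


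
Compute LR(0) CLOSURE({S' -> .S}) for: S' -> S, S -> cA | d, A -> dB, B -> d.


Start: S' -> .S
For each item with dot before a nonterminal B, add B -> .γ for every B-production
Closure: [S' -> .S, S -> .cA, S -> .d]


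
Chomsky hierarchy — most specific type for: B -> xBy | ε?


Single nonterminal LHS, but x^n y^n is not regular
Classification: Type 2 (Context-Free)


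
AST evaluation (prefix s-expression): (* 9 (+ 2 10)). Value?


Evaluate inner: (+ 2 10) = 12
Evaluate root: (* 9 12) = 108
Result: 108


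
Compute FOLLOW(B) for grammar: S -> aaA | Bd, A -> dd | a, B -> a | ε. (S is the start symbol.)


$ ∈ FOLLOW(S). For each A -> αBβ: add FIRST(β)\{ε} to FOLLOW(B); if β nullable, add FOLLOW(A).
FOLLOW(B) = {d}


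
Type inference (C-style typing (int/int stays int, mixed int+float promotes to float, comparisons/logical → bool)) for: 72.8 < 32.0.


Operand types: float < float
Rule: comparison yields bool
Result type: bool


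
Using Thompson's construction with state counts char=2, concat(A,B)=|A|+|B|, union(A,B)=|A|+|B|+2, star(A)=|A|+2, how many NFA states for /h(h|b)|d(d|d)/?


Syntax tree has 6 char leaf(s), 3 union(s), 0 star(s)
chars contribute 6×2 = 12; each union adds +2; each star adds +2
Total: 12 + 6 + 0 = 18 states


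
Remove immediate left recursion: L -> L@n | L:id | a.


Left-recursive alternatives: L@n, L:id; non-recursive: a
Introduce L': L -> aL', L' -> @nL' | :idL' | ε


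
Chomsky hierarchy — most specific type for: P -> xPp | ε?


Single nonterminal LHS, but x^n p^n is not regular
Classification: Type 2 (Context-Free)


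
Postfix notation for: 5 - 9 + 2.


Left to right (same or higher precedence on left)
Postfix: 5 9 - 2 +


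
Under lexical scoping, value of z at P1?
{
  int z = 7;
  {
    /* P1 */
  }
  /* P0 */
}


P1's block does not declare z; resolves to the enclosing declaration at depth 0
z = 7


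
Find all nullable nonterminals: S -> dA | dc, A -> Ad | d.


A nonterminal is nullable iff some alternative derives ε (directly, or every symbol in it is nullable)
Nullable: {}


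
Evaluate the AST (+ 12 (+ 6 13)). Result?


Evaluate inner: (+ 6 13) = 19
Evaluate root: (+ 12 19) = 31
Result: 31


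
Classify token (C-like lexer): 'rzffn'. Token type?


Pattern: letter/underscore followed by alphanumerics, not a keyword
Type: IDENTIFIER


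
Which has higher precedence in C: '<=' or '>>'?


'>>' is shift (level 8); '<=' is relational (level 7)
Higher level binds tighter
'>>' has higher precedence than '<='


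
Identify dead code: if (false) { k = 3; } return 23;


condition is constant false, so the whole block is unreachable
Dead: 'if (false) { k = 3; }'


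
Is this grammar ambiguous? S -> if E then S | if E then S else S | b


dangling else: 'if E then if E then b else b' parses two ways
Ambiguous


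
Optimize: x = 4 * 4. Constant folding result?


4 * 4 = 16 at compile time
Optimized: x = 16


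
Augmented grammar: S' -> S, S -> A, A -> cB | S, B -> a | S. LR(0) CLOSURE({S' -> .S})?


Start: S' -> .S
For each item with dot before a nonterminal B, add B -> .γ for every B-production
Closure: [S' -> .S, S -> .A, A -> .cB, A -> .S]


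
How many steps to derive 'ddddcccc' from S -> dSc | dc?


Derivation: S => dSc => ddScc => dddSccc => ddddcccc
Steps: 4


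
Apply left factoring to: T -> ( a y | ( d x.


Common prefix: '('
Factored: T -> ( T', T' -> a y | d x


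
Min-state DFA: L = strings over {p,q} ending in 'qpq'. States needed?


Track the longest suffix of input matching a prefix of 'qpq': 4 classes (prefixes of length 0..3)
Minimal DFA: 4 states


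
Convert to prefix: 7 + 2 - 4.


left-to-right (same/higher precedence on left): tree is (- (+ 7 2) 4)
Prefix: - + 7 2 4


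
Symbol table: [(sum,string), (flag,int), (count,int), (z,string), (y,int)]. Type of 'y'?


Lookup 'y' → type int


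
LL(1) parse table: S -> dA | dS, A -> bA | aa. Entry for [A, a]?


For [A, a]: 'a' ∈ FIRST(aa)
Entry: A -> aa


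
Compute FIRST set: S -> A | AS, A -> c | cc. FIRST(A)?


Per alternative of A: FIRST(c) = {c}; FIRST(cc) = {c}
FIRST(A) = {c}


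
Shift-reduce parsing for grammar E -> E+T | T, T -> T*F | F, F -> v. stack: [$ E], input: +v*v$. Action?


shift '+' to continue E -> E+T
Action: shift


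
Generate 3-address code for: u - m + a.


Break into single-operator statements:
t1 = u - m
t2 = t1 + a


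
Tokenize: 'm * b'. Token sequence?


Scan left to right, longest-match per lexeme
Tokens: ID(m), OP(*), ID(b)


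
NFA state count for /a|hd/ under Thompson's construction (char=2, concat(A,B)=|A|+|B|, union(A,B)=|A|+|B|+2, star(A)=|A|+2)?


Syntax tree has 3 char leaf(s), 1 union(s), 0 star(s)
chars contribute 3×2 = 6; each union adds +2; each star adds +2
Total: 6 + 2 + 0 = 8 states


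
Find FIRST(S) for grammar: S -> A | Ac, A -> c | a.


Per alternative of S: FIRST(A) = {a, c}; FIRST(Ac) = {a, c}
FIRST(S) = {a, c}


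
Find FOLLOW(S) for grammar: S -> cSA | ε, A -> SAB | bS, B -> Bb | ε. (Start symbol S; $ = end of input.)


$ ∈ FOLLOW(S). For each A -> αBβ: add FIRST(β)\{ε} to FOLLOW(B); if β nullable, add FOLLOW(A).
FOLLOW(S) = {$, b, c}


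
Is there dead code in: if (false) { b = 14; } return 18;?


condition is constant false, so the whole block is unreachable
Dead: 'if (false) { b = 14; }'


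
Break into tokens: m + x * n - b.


Scan left to right, longest-match per lexeme
Tokens: ID(m), OP(+), ID(x), OP(*), ID(n), OP(-), ID(b)


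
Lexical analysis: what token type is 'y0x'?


Pattern: letter/underscore followed by alphanumerics, not a keyword
Type: IDENTIFIER


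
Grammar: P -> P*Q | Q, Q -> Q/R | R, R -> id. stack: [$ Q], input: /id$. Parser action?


shift '/' to continue Q -> Q/R
Action: shift


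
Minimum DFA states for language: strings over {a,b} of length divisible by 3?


Track length mod 3: states 0..2, accept at 0
Minimal DFA: 3 states


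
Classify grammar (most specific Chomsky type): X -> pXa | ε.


Single nonterminal LHS, but p^n a^n is not regular
Classification: Type 2 (Context-Free)


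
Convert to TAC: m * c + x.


Break into single-operator statements:
t1 = m * c
t2 = t1 + x


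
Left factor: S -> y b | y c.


Common prefix: 'y'
Factored: S -> y S', S' -> b | c


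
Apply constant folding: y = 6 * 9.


6 * 9 = 54 at compile time
Optimized: y = 54


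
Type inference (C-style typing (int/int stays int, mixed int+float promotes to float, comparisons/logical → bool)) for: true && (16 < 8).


Operand types: bool && bool
Rule: logical operators take bool operands and yield bool
Result type: bool


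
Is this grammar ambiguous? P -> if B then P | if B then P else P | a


dangling else: 'if B then if B then a else a' parses two ways
Ambiguous


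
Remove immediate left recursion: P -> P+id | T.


Left-recursive alternatives: P+id; non-recursive: T
Introduce P': P -> TP', P' -> +idP' | ε


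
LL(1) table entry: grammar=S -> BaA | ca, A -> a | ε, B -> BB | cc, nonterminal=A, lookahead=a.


For [A, a]: 'a' ∈ FIRST(a)
Entry: A -> a


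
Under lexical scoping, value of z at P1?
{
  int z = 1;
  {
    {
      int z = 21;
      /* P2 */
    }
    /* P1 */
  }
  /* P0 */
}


P1's block does not declare z; resolves to the enclosing declaration at depth 0
z = 1


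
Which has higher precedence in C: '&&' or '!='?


'!=' is equality (level 6); '&&' is logical AND (level 2)
Higher level binds tighter
'!=' has higher precedence than '&&'


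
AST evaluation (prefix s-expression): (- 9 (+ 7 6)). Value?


Evaluate inner: (+ 7 6) = 13
Evaluate root: (- 9 13) = -4
Result: -4


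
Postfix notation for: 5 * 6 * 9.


Left to right (same or higher precedence on left)
Postfix: 5 6 * 9 *


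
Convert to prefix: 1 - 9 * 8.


'*' binds tighter: tree is (- 1 (* 9 8))
Prefix: - 1 * 9 8


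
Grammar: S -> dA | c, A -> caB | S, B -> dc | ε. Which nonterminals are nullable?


A nonterminal is nullable iff some alternative derives ε (directly, or every symbol in it is nullable)
Nullable: {B}


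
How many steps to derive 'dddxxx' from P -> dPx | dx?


Derivation: P => dPx => ddPxx => dddxxx
Steps: 3


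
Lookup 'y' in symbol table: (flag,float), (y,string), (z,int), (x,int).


Lookup 'y' → type string


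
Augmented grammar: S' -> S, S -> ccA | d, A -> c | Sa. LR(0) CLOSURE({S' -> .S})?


Start: S' -> .S
For each item with dot before a nonterminal B, add B -> .γ for every B-production
Closure: [S' -> .S, S -> .ccA, S -> .d]


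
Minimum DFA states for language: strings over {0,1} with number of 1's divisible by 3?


Track (count of 1) mod 3: states 0..2, accept at 0
Minimal DFA: 3 states


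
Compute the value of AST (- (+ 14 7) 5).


Evaluate inner: (+ 14 7) = 21
Evaluate root: (- 21 5) = 16
Result: 16


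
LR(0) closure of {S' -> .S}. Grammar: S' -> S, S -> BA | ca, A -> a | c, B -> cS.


Start: S' -> .S
For each item with dot before a nonterminal B, add B -> .γ for every B-production
Closure: [S' -> .S, S -> .BA, S -> .ca, B -> .cS]


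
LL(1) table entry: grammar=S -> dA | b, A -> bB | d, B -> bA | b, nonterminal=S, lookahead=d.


For [S, d]: 'd' ∈ FIRST(dA)
Entry: S -> dA


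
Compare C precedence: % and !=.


'%' is multiplicative (level 10); '!=' is equality (level 6)
Higher level binds tighter
'%' has higher precedence than '!='


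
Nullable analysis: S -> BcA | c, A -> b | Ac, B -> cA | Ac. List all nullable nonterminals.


A nonterminal is nullable iff some alternative derives ε (directly, or every symbol in it is nullable)
Nullable: {}


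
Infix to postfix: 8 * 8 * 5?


Left to right (same or higher precedence on left)
Postfix: 8 8 * 5 *


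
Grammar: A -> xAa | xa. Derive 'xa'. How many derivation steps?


Derivation: A => xa
Steps: 1


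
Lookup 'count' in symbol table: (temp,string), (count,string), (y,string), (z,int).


Lookup 'count' → type string


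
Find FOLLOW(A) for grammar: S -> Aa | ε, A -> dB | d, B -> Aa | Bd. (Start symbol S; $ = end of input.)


$ ∈ FOLLOW(S). For each A -> αBβ: add FIRST(β)\{ε} to FOLLOW(B); if β nullable, add FOLLOW(A).
FOLLOW(A) = {a}


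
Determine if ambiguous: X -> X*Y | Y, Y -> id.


precedence layered via separate nonterminal Y: deterministic
Unambiguous


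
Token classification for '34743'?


Pattern: digits only
Type: INTEGER_LITERAL


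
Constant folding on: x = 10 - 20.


10 - 20 = -10 at compile time
Optimized: x = -10


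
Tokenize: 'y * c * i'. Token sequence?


Scan left to right, longest-match per lexeme
Tokens: ID(y), OP(*), ID(c), OP(*), ID(i)


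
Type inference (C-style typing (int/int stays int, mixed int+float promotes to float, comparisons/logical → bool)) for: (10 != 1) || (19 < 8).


Operand types: bool || bool
Rule: logical operators take bool operands and yield bool
Result type: bool


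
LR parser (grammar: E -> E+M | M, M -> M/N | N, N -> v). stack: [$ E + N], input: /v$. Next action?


'N' (not preceded by M/) is the handle for M -> N
Action: reduce (M -> N)


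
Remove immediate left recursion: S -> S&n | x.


Left-recursive alternatives: S&n; non-recursive: x
Introduce S': S -> xS', S' -> &nS' | ε


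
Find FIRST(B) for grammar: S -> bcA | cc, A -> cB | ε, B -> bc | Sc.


Per alternative of B: FIRST(bc) = {b}; FIRST(Sc) = {b, c}
FIRST(B) = {b, c}


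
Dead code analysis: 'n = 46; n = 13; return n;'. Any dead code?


first assignment to n is overwritten before any read
Dead: 'n = 46'


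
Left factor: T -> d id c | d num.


Common prefix: 'd'
Factored: T -> d T', T' -> id c | num


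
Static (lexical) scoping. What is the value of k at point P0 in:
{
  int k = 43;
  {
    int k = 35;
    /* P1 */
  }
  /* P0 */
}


k declared in the same block as P0
k = 43


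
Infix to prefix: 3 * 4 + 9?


left-to-right (same/higher precedence on left): tree is (+ (* 3 4) 9)
Prefix: + * 3 4 9


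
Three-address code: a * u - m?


Break into single-operator statements:
t1 = a * u
t2 = t1 - m


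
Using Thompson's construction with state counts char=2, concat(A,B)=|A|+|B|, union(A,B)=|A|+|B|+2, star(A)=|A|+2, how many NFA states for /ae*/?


Syntax tree has 2 char leaf(s), 0 union(s), 1 star(s)
chars contribute 2×2 = 4; each union adds +2; each star adds +2
Total: 4 + 0 + 2 = 6 states


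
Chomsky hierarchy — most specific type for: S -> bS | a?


Right-linear: every RHS is a terminal or a terminal followed by one nonterminal
Classification: Type 3 (Regular)


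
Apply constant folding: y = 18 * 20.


18 * 20 = 360 at compile time
Optimized: y = 360


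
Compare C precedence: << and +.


'+' is additive (level 9); '<<' is shift (level 8)
Higher level binds tighter
'+' has higher precedence than '<<'


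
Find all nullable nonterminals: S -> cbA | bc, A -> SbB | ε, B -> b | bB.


A nonterminal is nullable iff some alternative derives ε (directly, or every symbol in it is nullable)
Nullable: {A}


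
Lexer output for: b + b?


Scan left to right, longest-match per lexeme
Tokens: ID(b), OP(+), ID(b)


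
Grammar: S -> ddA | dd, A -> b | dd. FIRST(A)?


Per alternative of A: FIRST(b) = {b}; FIRST(dd) = {d}
FIRST(A) = {b, d}


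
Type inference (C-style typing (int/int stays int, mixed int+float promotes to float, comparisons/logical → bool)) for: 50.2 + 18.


Operand types: float + int
Rule: mixed int/float promotes to float; int/int stays int
Result type: float


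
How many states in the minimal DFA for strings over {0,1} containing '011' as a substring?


KMP-style automaton: 3 progress states + 1 absorbing accept = 4
Minimal DFA: 4 states


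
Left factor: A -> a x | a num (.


Common prefix: 'a'
Factored: A -> a A', A' -> x | num (


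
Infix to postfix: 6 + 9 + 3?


Left to right (same or higher precedence on left)
Postfix: 6 9 + 3 +


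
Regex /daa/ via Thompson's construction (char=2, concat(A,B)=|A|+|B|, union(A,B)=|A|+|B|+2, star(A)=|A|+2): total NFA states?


Syntax tree has 3 char leaf(s), 0 union(s), 0 star(s)
chars contribute 3×2 = 6; each union adds +2; each star adds +2
Total: 6 + 0 + 0 = 6 states


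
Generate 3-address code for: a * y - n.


Break into single-operator statements:
t1 = a * y
t2 = t1 - n


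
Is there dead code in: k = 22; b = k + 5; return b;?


k is read by b's definition; b is returned
No dead code


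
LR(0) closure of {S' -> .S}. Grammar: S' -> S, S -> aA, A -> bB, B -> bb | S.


Start: S' -> .S
For each item with dot before a nonterminal B, add B -> .γ for every B-production
Closure: [S' -> .S, S -> .aA]


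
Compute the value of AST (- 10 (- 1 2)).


Evaluate inner: (- 1 2) = -1
Evaluate root: (- 10 -1) = 11
Result: 11


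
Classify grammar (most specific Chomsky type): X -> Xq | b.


Left-linear: every RHS is a terminal or one nonterminal followed by a terminal
Classification: Type 3 (Regular)


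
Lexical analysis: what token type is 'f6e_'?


Pattern: letter/underscore followed by alphanumerics, not a keyword
Type: IDENTIFIER


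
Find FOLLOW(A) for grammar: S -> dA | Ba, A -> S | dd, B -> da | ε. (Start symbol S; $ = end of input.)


$ ∈ FOLLOW(S). For each A -> αBβ: add FIRST(β)\{ε} to FOLLOW(B); if β nullable, add FOLLOW(A).
FOLLOW(A) = {$}


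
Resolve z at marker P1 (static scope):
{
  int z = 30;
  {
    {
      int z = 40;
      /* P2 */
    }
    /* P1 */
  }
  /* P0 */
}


P1's block does not declare z; resolves to the enclosing declaration at depth 0
z = 30


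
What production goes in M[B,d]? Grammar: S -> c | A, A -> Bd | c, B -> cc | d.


For [B, d]: 'd' ∈ FIRST(d)
Entry: B -> d


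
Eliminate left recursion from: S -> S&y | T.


Left-recursive alternatives: S&y; non-recursive: T
Introduce S': S -> TS', S' -> &yS' | ε


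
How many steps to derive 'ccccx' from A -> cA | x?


Derivation: A => cA => ccA => cccA => ccccA => ccccx
Steps: 5


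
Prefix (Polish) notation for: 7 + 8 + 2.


left-to-right (same/higher precedence on left): tree is (+ (+ 7 8) 2)
Prefix: + + 7 8 2


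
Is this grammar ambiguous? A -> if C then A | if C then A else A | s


dangling else: 'if C then if C then s else s' parses two ways
Ambiguous


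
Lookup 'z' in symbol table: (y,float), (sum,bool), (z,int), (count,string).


Lookup 'z' → type int


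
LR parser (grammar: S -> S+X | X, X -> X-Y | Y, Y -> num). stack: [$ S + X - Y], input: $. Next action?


handle 'X-Y' on top
Action: reduce (X -> X-Y)


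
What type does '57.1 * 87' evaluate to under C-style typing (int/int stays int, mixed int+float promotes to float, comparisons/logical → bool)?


Operand types: float * int
Rule: mixed int/float promotes to float; int/int stays int
Result type: float


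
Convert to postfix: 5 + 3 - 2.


Left to right (same or higher precedence on left)
Postfix: 5 3 + 2 -


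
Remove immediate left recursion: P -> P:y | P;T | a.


Left-recursive alternatives: P:y, P;T; non-recursive: a
Introduce P': P -> aP', P' -> :yP' | ;TP' | ε


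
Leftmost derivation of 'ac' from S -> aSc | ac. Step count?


Derivation: S => ac
Steps: 1


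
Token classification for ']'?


Pattern: delimiter/punctuation
Type: PUNCTUATION


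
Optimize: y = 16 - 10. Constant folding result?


16 - 10 = 6 at compile time
Optimized: y = 6


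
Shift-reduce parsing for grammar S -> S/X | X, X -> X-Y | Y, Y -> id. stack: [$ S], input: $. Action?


start symbol S on stack, input exhausted
Action: accept


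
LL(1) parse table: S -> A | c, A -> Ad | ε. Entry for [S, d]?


For [S, d]: 'd' ∈ FIRST(A)
Entry: S -> A


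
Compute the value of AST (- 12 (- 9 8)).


Evaluate inner: (- 9 8) = 1
Evaluate root: (- 12 1) = 11
Result: 11


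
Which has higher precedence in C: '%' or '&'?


'%' is multiplicative (level 10); '&' is bitwise AND (level 5)
Higher level binds tighter
'%' has higher precedence than '&'


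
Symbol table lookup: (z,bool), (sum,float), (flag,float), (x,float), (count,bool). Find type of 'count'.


Lookup 'count' → type bool


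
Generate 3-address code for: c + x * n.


Break into single-operator statements:
t1 = x * n
t2 = c + t1


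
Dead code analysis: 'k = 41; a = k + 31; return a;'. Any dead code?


k is read by a's definition; a is returned
No dead code


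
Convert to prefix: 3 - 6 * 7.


'*' binds tighter: tree is (- 3 (* 6 7))
Prefix: - 3 * 6 7


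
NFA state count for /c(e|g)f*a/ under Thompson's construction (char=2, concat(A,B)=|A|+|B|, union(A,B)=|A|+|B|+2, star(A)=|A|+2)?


Syntax tree has 5 char leaf(s), 1 union(s), 1 star(s)
chars contribute 5×2 = 10; each union adds +2; each star adds +2
Total: 10 + 2 + 2 = 14 states


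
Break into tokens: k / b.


Scan left to right, longest-match per lexeme
Tokens: ID(k), OP(/), ID(b)


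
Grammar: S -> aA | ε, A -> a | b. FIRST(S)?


Per alternative of S: FIRST(aA) = {a}; FIRST(ε) = {ε}
FIRST(S) = {a, ε}


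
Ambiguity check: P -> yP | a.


right-linear, alternatives start with distinct terminals 'y' vs 'a': unique leftmost derivation
Unambiguous


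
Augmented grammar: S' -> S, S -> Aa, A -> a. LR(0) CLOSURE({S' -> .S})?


Start: S' -> .S
For each item with dot before a nonterminal B, add B -> .γ for every B-production
Closure: [S' -> .S, S -> .Aa, A -> .a]


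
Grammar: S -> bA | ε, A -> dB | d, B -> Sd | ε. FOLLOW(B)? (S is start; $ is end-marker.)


$ ∈ FOLLOW(S). For each A -> αBβ: add FIRST(β)\{ε} to FOLLOW(B); if β nullable, add FOLLOW(A).
FOLLOW(B) = {$, d}


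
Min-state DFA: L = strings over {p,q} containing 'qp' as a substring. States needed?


KMP-style automaton: 2 progress states + 1 absorbing accept = 3
Minimal DFA: 3 states


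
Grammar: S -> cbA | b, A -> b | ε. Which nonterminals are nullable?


A nonterminal is nullable iff some alternative derives ε (directly, or every symbol in it is nullable)
Nullable: {A}


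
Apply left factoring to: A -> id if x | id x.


Common prefix: 'id'
Factored: A -> id A', A' -> if x | x


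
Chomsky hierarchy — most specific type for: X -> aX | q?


Right-linear: every RHS is a terminal or a terminal followed by one nonterminal
Classification: Type 3 (Regular)


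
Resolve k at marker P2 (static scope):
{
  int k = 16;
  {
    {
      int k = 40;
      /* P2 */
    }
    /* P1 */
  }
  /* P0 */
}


k declared in the same block as P2
k = 40


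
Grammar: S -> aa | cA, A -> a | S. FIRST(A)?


Per alternative of A: FIRST(a) = {a}; FIRST(S) = {a, c}
FIRST(A) = {a, c}


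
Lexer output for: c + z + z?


Scan left to right, longest-match per lexeme
Tokens: ID(c), OP(+), ID(z), OP(+), ID(z)


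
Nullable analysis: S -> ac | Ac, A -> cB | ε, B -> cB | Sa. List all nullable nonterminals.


A nonterminal is nullable iff some alternative derives ε (directly, or every symbol in it is nullable)
Nullable: {A}


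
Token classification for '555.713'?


Pattern: digits with a decimal point
Type: FLOAT_LITERAL


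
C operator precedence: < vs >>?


'>>' is shift (level 8); '<' is relational (level 7)
Higher level binds tighter
'>>' has higher precedence than '<'


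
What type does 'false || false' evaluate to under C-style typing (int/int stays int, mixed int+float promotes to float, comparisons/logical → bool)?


Operand types: bool || bool
Rule: logical operators take bool operands and yield bool
Result type: bool


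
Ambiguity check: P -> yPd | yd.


balanced y^n…d^n: each string has a unique parse
Unambiguous


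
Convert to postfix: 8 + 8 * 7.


* has higher precedence, evaluate 8*7 first
Postfix: 8 8 7 * +


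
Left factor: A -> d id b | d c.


Common prefix: 'd'
Factored: A -> d A', A' -> id b | c


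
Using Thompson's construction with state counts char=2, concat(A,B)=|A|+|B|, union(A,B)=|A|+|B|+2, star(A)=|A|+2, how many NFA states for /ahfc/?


Syntax tree has 4 char leaf(s), 0 union(s), 0 star(s)
chars contribute 4×2 = 8; each union adds +2; each star adds +2
Total: 8 + 0 + 0 = 8 states


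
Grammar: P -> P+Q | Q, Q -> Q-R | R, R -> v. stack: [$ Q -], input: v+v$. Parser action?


no handle; shift 'v'
Action: shift


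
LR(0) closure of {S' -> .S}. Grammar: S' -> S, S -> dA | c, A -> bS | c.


Start: S' -> .S
For each item with dot before a nonterminal B, add B -> .γ for every B-production
Closure: [S' -> .S, S -> .dA, S -> .c]


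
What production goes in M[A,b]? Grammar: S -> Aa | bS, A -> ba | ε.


For [A, b]: 'b' ∈ FIRST(ba)
Entry: A -> ba


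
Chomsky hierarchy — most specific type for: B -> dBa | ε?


Single nonterminal LHS, but d^n a^n is not regular
Classification: Type 2 (Context-Free)


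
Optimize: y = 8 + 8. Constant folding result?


8 + 8 = 16 at compile time
Optimized: y = 16


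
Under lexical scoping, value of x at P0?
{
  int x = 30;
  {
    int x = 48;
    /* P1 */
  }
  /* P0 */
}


x declared in the same block as P0
x = 30


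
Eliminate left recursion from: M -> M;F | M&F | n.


Left-recursive alternatives: M;F, M&F; non-recursive: n
Introduce M': M -> nM', M' -> ;FM' | &FM' | ε


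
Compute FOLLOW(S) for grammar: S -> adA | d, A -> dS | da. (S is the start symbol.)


$ ∈ FOLLOW(S). For each A -> αBβ: add FIRST(β)\{ε} to FOLLOW(B); if β nullable, add FOLLOW(A).
FOLLOW(S) = {$}


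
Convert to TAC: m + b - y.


Break into single-operator statements:
t1 = m + b
t2 = t1 - y


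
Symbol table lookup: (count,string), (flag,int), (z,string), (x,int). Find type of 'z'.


Lookup 'z' → type string


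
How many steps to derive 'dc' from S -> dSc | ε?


Derivation: S => dSc => dc
Steps: 2


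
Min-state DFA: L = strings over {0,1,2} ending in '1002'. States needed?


Track the longest suffix of input matching a prefix of '1002': 5 classes (prefixes of length 0..4)
Minimal DFA: 5 states


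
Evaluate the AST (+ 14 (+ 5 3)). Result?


Evaluate inner: (+ 5 3) = 8
Evaluate root: (+ 14 8) = 22
Result: 22


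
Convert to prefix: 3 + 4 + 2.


left-to-right (same/higher precedence on left): tree is (+ (+ 3 4) 2)
Prefix: + + 3 4 2


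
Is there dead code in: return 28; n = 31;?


statement follows a return and is unreachable
Dead: 'n = 31'


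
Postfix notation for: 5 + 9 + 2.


Left to right (same or higher precedence on left)
Postfix: 5 9 + 2 +


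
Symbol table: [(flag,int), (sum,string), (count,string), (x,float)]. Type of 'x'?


Lookup 'x' → type float


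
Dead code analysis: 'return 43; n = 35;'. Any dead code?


statement follows a return and is unreachable
Dead: 'n = 35'


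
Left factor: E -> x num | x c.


Common prefix: 'x'
Factored: E -> x E', E' -> num | c


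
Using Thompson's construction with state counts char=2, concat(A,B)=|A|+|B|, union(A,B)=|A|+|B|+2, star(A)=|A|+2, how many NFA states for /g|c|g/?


Syntax tree has 3 char leaf(s), 2 union(s), 0 star(s)
chars contribute 3×2 = 6; each union adds +2; each star adds +2
Total: 6 + 4 + 0 = 10 states


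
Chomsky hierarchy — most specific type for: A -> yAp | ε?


Single nonterminal LHS, but y^n p^n is not regular
Classification: Type 2 (Context-Free)


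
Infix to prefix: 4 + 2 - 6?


left-to-right (same/higher precedence on left): tree is (- (+ 4 2) 6)
Prefix: - + 4 2 6


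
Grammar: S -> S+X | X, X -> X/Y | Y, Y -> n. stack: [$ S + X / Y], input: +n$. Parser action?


handle 'X/Y' on top
Action: reduce (X -> X/Y)


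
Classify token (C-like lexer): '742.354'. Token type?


Pattern: digits with a decimal point
Type: FLOAT_LITERAL


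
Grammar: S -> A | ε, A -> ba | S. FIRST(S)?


Per alternative of S: FIRST(A) = {b, ε}; FIRST(ε) = {ε}
FIRST(S) = {b, ε}


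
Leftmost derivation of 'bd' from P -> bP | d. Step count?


Derivation: P => bP => bd
Steps: 2


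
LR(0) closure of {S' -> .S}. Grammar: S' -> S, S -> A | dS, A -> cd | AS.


Start: S' -> .S
For each item with dot before a nonterminal B, add B -> .γ for every B-production
Closure: [S' -> .S, S -> .A, S -> .dS, A -> .cd, A -> .AS]


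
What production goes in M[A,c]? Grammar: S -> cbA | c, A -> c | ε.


For [A, c]: 'c' ∈ FIRST(c)
Entry: A -> c


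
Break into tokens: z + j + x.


Scan left to right, longest-match per lexeme
Tokens: ID(z), OP(+), ID(j), OP(+), ID(x)


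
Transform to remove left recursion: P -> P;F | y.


Left-recursive alternatives: P;F; non-recursive: y
Introduce P': P -> yP', P' -> ;FP' | ε


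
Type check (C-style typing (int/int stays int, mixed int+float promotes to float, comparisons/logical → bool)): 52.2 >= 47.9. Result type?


Operand types: float >= float
Rule: comparison yields bool
Result type: bool


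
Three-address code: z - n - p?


Break into single-operator statements:
t1 = z - n
t2 = t1 - p


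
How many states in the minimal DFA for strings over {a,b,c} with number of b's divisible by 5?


Track (count of b) mod 5: states 0..4, accept at 0
Minimal DFA: 5 states


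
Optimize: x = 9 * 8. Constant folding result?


9 * 8 = 72 at compile time
Optimized: x = 72


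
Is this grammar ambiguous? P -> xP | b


right-linear, alternatives start with distinct terminals 'x' vs 'b': unique leftmost derivation
Unambiguous


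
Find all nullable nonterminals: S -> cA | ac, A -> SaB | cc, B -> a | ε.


A nonterminal is nullable iff some alternative derives ε (directly, or every symbol in it is nullable)
Nullable: {B}


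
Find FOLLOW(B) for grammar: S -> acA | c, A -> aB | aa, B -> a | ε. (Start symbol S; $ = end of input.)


$ ∈ FOLLOW(S). For each A -> αBβ: add FIRST(β)\{ε} to FOLLOW(B); if β nullable, add FOLLOW(A).
FOLLOW(B) = {$}


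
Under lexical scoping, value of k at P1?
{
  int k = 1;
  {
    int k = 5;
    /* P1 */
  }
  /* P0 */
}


k declared in the same block as P1
k = 5


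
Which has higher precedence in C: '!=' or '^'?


'!=' is equality (level 6); '^' is bitwise XOR (level 4)
Higher level binds tighter
'!=' has higher precedence than '^'


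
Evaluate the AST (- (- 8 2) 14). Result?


Evaluate inner: (- 8 2) = 6
Evaluate root: (- 6 14) = -8
Result: -8


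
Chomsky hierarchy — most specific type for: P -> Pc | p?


Left-linear: every RHS is a terminal or one nonterminal followed by a terminal
Classification: Type 3 (Regular)


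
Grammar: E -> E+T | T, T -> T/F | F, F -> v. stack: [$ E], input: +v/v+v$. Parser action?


shift '+' to continue E -> E+T
Action: shift


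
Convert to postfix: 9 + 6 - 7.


Left to right (same or higher precedence on left)
Postfix: 9 6 + 7 -


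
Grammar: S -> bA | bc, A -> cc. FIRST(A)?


Per alternative of A: FIRST(cc) = {c}
FIRST(A) = {c}


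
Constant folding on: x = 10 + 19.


10 + 19 = 29 at compile time
Optimized: x = 29


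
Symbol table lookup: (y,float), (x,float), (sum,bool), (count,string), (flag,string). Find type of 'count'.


Lookup 'count' → type string


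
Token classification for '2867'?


Pattern: digits only
Type: INTEGER_LITERAL


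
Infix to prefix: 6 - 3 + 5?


left-to-right (same/higher precedence on left): tree is (+ (- 6 3) 5)
Prefix: + - 6 3 5


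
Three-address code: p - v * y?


Break into single-operator statements:
t1 = v * y
t2 = p - t1


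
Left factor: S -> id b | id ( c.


Common prefix: 'id'
Factored: S -> id S', S' -> b | ( c


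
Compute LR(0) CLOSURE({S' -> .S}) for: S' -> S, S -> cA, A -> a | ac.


Start: S' -> .S
For each item with dot before a nonterminal B, add B -> .γ for every B-production
Closure: [S' -> .S, S -> .cA]


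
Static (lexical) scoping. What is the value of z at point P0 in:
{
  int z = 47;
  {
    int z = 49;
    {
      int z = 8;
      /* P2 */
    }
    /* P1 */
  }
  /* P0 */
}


z declared in the same block as P0
z = 47


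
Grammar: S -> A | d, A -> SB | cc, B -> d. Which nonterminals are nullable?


A nonterminal is nullable iff some alternative derives ε (directly, or every symbol in it is nullable)
Nullable: {}


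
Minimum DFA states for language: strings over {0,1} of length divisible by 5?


Track length mod 5: states 0..4, accept at 0
Minimal DFA: 5 states


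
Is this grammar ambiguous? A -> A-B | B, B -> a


precedence layered via separate nonterminal B: deterministic
Unambiguous


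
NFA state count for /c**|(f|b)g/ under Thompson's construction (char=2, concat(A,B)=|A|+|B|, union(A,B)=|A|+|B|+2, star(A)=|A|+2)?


Syntax tree has 4 char leaf(s), 2 union(s), 2 star(s)
chars contribute 4×2 = 8; each union adds +2; each star adds +2
Total: 8 + 4 + 4 = 16 states


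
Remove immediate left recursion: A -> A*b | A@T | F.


Left-recursive alternatives: A*b, A@T; non-recursive: F
Introduce A': A -> FA', A' -> *bA' | @TA' | ε


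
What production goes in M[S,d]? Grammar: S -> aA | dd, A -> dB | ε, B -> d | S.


For [S, d]: 'd' ∈ FIRST(dd)
Entry: S -> dd


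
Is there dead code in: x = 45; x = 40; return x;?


first assignment to x is overwritten before any read
Dead: 'x = 45'


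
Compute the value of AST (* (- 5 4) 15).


Evaluate inner: (- 5 4) = 1
Evaluate root: (* 1 15) = 15
Result: 15


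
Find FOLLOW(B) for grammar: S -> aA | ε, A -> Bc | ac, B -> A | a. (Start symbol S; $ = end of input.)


$ ∈ FOLLOW(S). For each A -> αBβ: add FIRST(β)\{ε} to FOLLOW(B); if β nullable, add FOLLOW(A).
FOLLOW(B) = {c}


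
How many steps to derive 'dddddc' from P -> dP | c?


Derivation: P => dP => ddP => dddP => ddddP => dddddP => dddddc
Steps: 6


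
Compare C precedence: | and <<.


'<<' is shift (level 8); '|' is bitwise OR (level 3)
Higher level binds tighter
'<<' has higher precedence than '|'


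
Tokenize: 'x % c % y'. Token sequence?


Scan left to right, longest-match per lexeme
Tokens: ID(x), OP(%), ID(c), OP(%), ID(y)


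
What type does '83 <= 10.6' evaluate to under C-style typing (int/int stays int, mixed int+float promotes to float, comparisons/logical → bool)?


Operand types: int <= float
Rule: comparison yields bool
Result type: bool


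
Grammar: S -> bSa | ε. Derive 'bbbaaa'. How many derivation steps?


Derivation: S => bSa => bbSaa => bbbSaaa => bbbaaa
Steps: 4


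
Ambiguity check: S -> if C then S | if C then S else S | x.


dangling else: 'if C then if C then x else x' parses two ways
Ambiguous


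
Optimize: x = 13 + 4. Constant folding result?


13 + 4 = 17 at compile time
Optimized: x = 17


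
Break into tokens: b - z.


Scan left to right, longest-match per lexeme
Tokens: ID(b), OP(-), ID(z)


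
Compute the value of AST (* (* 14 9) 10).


Evaluate inner: (* 14 9) = 126
Evaluate root: (* 126 10) = 1260
Result: 1260


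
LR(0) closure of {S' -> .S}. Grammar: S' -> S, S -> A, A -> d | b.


Start: S' -> .S
For each item with dot before a nonterminal B, add B -> .γ for every B-production
Closure: [S' -> .S, S -> .A, A -> .d, A -> .b]


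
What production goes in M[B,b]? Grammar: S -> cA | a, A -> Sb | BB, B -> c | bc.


For [B, b]: 'b' ∈ FIRST(bc)
Entry: B -> bc


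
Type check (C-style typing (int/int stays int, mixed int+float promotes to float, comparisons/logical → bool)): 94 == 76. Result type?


Operand types: int == int
Rule: comparison yields bool
Result type: bool


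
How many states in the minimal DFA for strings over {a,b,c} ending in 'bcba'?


Track the longest suffix of input matching a prefix of 'bcba': 5 classes (prefixes of length 0..4)
Minimal DFA: 5 states


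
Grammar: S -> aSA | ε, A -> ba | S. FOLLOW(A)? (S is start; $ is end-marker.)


$ ∈ FOLLOW(S). For each A -> αBβ: add FIRST(β)\{ε} to FOLLOW(B); if β nullable, add FOLLOW(A).
FOLLOW(A) = {$, a, b}


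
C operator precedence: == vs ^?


'==' is equality (level 6); '^' is bitwise XOR (level 4)
Higher level binds tighter
'==' has higher precedence than '^'


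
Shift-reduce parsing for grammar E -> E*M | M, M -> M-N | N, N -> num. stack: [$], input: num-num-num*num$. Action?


no handle on stack; shift 'num'
Action: shift


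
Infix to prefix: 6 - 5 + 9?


left-to-right (same/higher precedence on left): tree is (+ (- 6 5) 9)
Prefix: + - 6 5 9


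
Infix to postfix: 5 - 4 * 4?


* has higher precedence, evaluate 4*4 first
Postfix: 5 4 4 * -


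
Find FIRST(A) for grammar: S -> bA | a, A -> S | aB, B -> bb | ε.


Per alternative of A: FIRST(S) = {a, b}; FIRST(aB) = {a}
FIRST(A) = {a, b}


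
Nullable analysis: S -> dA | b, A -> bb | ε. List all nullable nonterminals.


A nonterminal is nullable iff some alternative derives ε (directly, or every symbol in it is nullable)
Nullable: {A}


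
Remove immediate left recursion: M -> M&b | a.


Left-recursive alternatives: M&b; non-recursive: a
Introduce M': M -> aM', M' -> &bM' | ε


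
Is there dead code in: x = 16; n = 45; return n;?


x is assigned but never read
Dead: 'x = 16'


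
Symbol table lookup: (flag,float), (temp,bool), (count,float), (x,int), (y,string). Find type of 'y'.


Lookup 'y' → type string
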